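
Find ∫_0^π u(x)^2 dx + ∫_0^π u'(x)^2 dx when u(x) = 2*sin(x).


||u||_{H^1(0,π)}^2 = 4*π

u'(x) = 2*cos(x).
Expand u² and (u')² and integrate term by term on (0, π), using: for integers n ≥ 1, ∫_0^π sin²(nx) dx = ∫_0^π cos²(nx) dx = π/2; for n ≠ n', ∫_0^π sin(nx)sin(n'x) dx = ∫_0^π cos(nx)cos(n'x) dx = 0; and by product-to-sum, ∫_0^π sin(nx)cos(n'x) dx = ½∫_0^π [sin((n+n')x) + sin((n−n')x)] dx, which is 0 when n+n' is even and 2n/(n²−n'²) when n+n' is odd (it need not vanish on (0, π)).
  u² squared terms: (2)²·∫sin(x)² dx = 4·π/2 = 2*π.
  So ∫_0^π u² dx = 2*π.
  (u')² squared terms: (2)²·∫cos(x)² dx = 4·π/2 = 2*π.
  So ∫_0^π (u')² dx = 2*π.
||u||_{H^1}^2 = (2*π) + (2*π) = 4*π.


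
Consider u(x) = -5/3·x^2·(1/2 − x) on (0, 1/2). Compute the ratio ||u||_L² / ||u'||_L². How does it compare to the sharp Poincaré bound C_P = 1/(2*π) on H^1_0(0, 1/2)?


||u||_L² / ||u'||_L² = sqrt(14)/28 < C_P = 1/(2*π).

u(x) = -5/3·x^2·(1/2 − x), so u'(x) = 5*x*(3*x - 1)/3.
u(x) = -5/3·x^2·(1/2 − x) vanishes at x = 0 and x = 1/2, so u ∈ H^1_0(0, 1/2). Differentiate via the product rule and integrate the resulting polynomials term by term.
  ∫_0^1/2 u² dx = ∫_0^1/2 (25*x^6/9 - 25*x^5/9 + 25*x^4/36) dx. Term by term:
    ∫_0^1/2 25*x^6/9 dx = 25/8064;  ∫_0^1/2 -25*x^5/9 dx = -25/3456;  ∫_0^1/2 25*x^4/36 dx = 5/1152.
  Sum: 25/8064 − 25/3456 + 5/1152 = 5/24192.
  ∫_0^1/2 (u')² dx = ∫_0^1/2 (25*x^4 - 50*x^3/3 + 25*x^2/9) dx. Term by term:
    ∫_0^1/2 25*x^4 dx = 5/32;  ∫_0^1/2 -50*x^3/3 dx = -25/96;  ∫_0^1/2 25*x^2/9 dx = 25/216.
  Sum: 5/32 − 25/96 + 25/216 = 5/432.
∫_0^1/2 u² dx = 5/24192, so ||u||_L² = sqrt(210)/1008.
∫_0^1/2 (u')² dx = 5/432, so ||u'||_L² = sqrt(15)/36.
Ratio ||u||_L² / ||u'||_L² = sqrt(14)/28.
Sharp Poincaré constant on H^1_0(0, 1/2) is C_P = L/π = 1/(2*π), achieved by sin(2*π·x).
A polynomial bump cannot attain the sharp Poincaré constant (only the first sine eigenfunction does), so the ratio is strictly less than C_P, consistent with ||u||_L² ≤ C_P ||u'||_L².


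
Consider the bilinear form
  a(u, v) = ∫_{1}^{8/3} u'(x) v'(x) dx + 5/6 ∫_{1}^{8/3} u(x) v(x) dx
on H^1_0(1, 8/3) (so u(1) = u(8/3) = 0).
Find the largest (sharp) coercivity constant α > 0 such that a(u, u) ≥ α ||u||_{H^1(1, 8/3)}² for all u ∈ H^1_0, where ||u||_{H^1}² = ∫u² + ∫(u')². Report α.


α = (125 + 54*π^2)/(6*(25 + 9*π^2))

Coercivity of a(·,·) on H^1_0(1, 8/3) means a(u, u) ≥ α ||u||_{H^1}² for every u ∈ H^1_0.
The interval has length L = 5/3, and Poincaré/coercivity depend only on L. Here a(u, u) = ∫(u')² + (5/6)·∫u².
Here 0 < c = 5/6 < 1. The condition a(u,u) ≥ α||u||_{H^1}² reads (1−α)∫(u')² ≥ (α−c)∫u². Any admissible α is ≤ 1 (rapidly oscillating u have ∫u²/∫(u')² → 0), and α = 1 would force 0 ≥ (1−c)∫u², impossible since c < 1; so 1−α > 0. By the sharp Poincaré inequality on H^1_0 of an interval of length L, ∫(u')² ≥ (π/L)²∫u² with equality for the first sine mode sin(π(x−x₀)/L) (x₀ the left endpoint), so the inequality holds for all u iff (1−α)(π/L)² ≥ α − c, i.e. α ≤ ((π/L)² + c)/((π/L)² + 1) = (1 + c(L/π)²)/(1 + (L/π)²). With (π/L)² = 9*π^2/25 and c = 5/6, the largest admissible constant is α = ((π/L)² + c)/((π/L)² + 1).
Simplifying, α = (125 + 54*π^2)/(6*(25 + 9*π^2)).


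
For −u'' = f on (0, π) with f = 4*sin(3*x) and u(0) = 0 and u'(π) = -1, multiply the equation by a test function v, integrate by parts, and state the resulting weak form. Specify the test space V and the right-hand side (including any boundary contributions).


V = {v ∈ H^1(0, π) : v(0) = 0} (test functions vanish at x = 0 where u is specified); weak form: ∫_0^π u'v' dx = ∫_0^π (4*sin(3*x)) v dx − v(π) for all v ∈ V.

Multiply both sides by a test function v and integrate from 0 to π:
  ∫_0^π −u''(x) v(x) dx = ∫_0^π f(x) v(x) dx.
Integrate the LHS by parts once:
  ∫_0^π −u'' v dx = −[u'(x) v(x)]_0^π + ∫_0^π u'(x) v'(x) dx.
Thus ∫_0^π u'(x) v'(x) dx = ∫_0^π f(x) v(x) dx + [u'(x) v(x)]_0^π.
Choose V so that boundary terms are either known or forced to vanish.
Mixed BC: u(0) = 0 (Dirichlet) and u'(π) = -1 (Neumann). Define V = {v ∈ H^1(0, π) : v(0) = 0}. Then [u' v]_0^π = u'(π)·v(π) − u'(0)·0 = − v(π).
Weak formulation: find u (satisfying any essential BC) such that ∫_0^π u'(x) v'(x) dx = ∫_0^π f v dx − v(π) for all v ∈ V (Dirichlet at 0 absorbed into V; Neumann datum at x = π contributes the boundary term).
Substituting f(x) = 4*sin(3*x), the right-hand side is ∫_0^π (4*sin(3*x)) v dx − v(π).


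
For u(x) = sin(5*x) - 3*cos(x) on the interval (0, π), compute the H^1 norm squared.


||u||_{H^1(0,π)}^2 = 22*π

u'(x) = 3*sin(x) + 5*cos(5*x).
Expand u² and (u')² and integrate term by term on (0, π), using: for integers n ≥ 1, ∫_0^π sin²(nx) dx = ∫_0^π cos²(nx) dx = π/2; for n ≠ n', ∫_0^π sin(nx)sin(n'x) dx = ∫_0^π cos(nx)cos(n'x) dx = 0; and by product-to-sum, ∫_0^π sin(nx)cos(n'x) dx = ½∫_0^π [sin((n+n')x) + sin((n−n')x)] dx, which is 0 when n+n' is even and 2n/(n²−n'²) when n+n' is odd (it need not vanish on (0, π)).
  u² squared terms: (-3)²·∫cos(x)² dx = 9·π/2 = 9*π/2;  (1)²·∫sin(5x)² dx = 1·π/2 = π/2.
  u² cross terms: 2·(-3)·(1)·∫cos(x)·sin(5x) dx = -6·(0) = 0.
  So ∫_0^π u² dx = 9*π/2 + π/2 + 0 = 5*π.
  (u')² squared terms: (3)²·∫sin(x)² dx = 9·π/2 = 9*π/2;  (5)²·∫cos(5x)² dx = 25·π/2 = 25*π/2.
  (u')² cross terms: 2·(3)·(5)·∫sin(x)·cos(5x) dx = 30·(0) = 0.
  So ∫_0^π (u')² dx = 9*π/2 + 25*π/2 + 0 = 17*π.
||u||_{H^1}^2 = (5*π) + (17*π) = 22*π.


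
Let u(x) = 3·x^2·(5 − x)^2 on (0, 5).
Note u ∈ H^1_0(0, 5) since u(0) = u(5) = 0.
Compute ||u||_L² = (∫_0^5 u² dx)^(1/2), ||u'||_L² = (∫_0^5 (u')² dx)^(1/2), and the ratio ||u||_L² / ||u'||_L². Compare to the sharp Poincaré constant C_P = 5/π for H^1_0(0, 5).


||u||_L² / ||u'||_L² = 5*sqrt(3)/6 < C_P = 5/π.

u(x) = 3·x^2·(5 − x)^2, so u'(x) = 6*x*(x - 5)*(2*x - 5).
u(x) = 3·x^2·(5 − x)^2 vanishes at x = 0 and x = 5, so u ∈ H^1_0(0, 5). Differentiate via the product rule and integrate the resulting polynomials term by term.
  ∫_0^5 u² dx = ∫_0^5 (9*x^8 - 180*x^7 + 1350*x^6 - 4500*x^5 + 5625*x^4) dx. Term by term:
    ∫_0^5 9*x^8 dx = 1953125;  ∫_0^5 -180*x^7 dx = -17578125/2;  ∫_0^5 1350*x^6 dx = 105468750/7;
    ∫_0^5 -4500*x^5 dx = -11718750;  ∫_0^5 5625*x^4 dx = 3515625.
  Sum: 1953125 − 17578125/2 + 105468750/7 − 11718750 + 3515625 = 390625/14.
  ∫_0^5 (u')² dx = ∫_0^5 (144*x^6 - 2160*x^5 + 11700*x^4 - 27000*x^3 + 22500*x^2) dx. Term by term:
    ∫_0^5 144*x^6 dx = 11250000/7;  ∫_0^5 -2160*x^5 dx = -5625000;  ∫_0^5 11700*x^4 dx = 7312500;
    ∫_0^5 -27000*x^3 dx = -4218750;  ∫_0^5 22500*x^2 dx = 937500.
  Sum: 11250000/7 − 5625000 + 7312500 − 4218750 + 937500 = 93750/7.
∫_0^5 u² dx = 390625/14, so ||u||_L² = 625*sqrt(14)/14.
∫_0^5 (u')² dx = 93750/7, so ||u'||_L² = 125*sqrt(42)/7.
Ratio ||u||_L² / ||u'||_L² = 5*sqrt(3)/6.
Sharp Poincaré constant on H^1_0(0, 5) is C_P = L/π = 5/π, achieved by sin(π/5·x).
A polynomial bump cannot attain the sharp Poincaré constant (only the first sine eigenfunction does), so the ratio is strictly less than C_P, consistent with ||u||_L² ≤ C_P ||u'||_L².


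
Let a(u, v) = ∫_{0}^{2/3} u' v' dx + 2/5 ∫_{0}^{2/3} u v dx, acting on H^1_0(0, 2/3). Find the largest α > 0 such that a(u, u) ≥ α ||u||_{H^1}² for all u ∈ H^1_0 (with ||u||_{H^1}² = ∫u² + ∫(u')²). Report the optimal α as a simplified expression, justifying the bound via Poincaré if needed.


α = (8 + 45*π^2)/(5*(4 + 9*π^2))

Coercivity of a(·,·) on H^1_0(0, 2/3) means a(u, u) ≥ α ||u||_{H^1}² for every u ∈ H^1_0.
The interval has length L = 2/3, and Poincaré/coercivity depend only on L. Here a(u, u) = ∫(u')² + (2/5)·∫u².
Here 0 < c = 2/5 < 1. The condition a(u,u) ≥ α||u||_{H^1}² reads (1−α)∫(u')² ≥ (α−c)∫u². Any admissible α is ≤ 1 (rapidly oscillating u have ∫u²/∫(u')² → 0), and α = 1 would force 0 ≥ (1−c)∫u², impossible since c < 1; so 1−α > 0. By the sharp Poincaré inequality on H^1_0 of an interval of length L, ∫(u')² ≥ (π/L)²∫u² with equality for the first sine mode sin(π(x−x₀)/L) (x₀ the left endpoint), so the inequality holds for all u iff (1−α)(π/L)² ≥ α − c, i.e. α ≤ ((π/L)² + c)/((π/L)² + 1) = (1 + c(L/π)²)/(1 + (L/π)²). With (π/L)² = 9*π^2/4 and c = 2/5, the largest admissible constant is α = ((π/L)² + c)/((π/L)² + 1).
Simplifying, α = (8 + 45*π^2)/(5*(4 + 9*π^2)).


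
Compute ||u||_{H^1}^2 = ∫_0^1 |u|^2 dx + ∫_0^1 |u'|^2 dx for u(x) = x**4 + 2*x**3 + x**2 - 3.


||u||_{H^1}^2 = 20887/630

The H^1 norm (squared) on an interval (0, L) is
  ||u||_{H^1}^2 = ∫_0^L u(x)^2 dx + ∫_0^L u'(x)^2 dx.
Compute u'(x) = 4*x**3 + 6*x**2 + 2*x.
Then u(x)^2 = x**8 + 4*x**7 + 6*x**6 + 4*x**5 - 5*x**4 - 12*x**3 - 6*x**2 + 9 and u'(x)^2 = 16*x**6 + 48*x**5 + 52*x**4 + 24*x**3 + 4*x**2.
Integrate each monomial from 0 to 1 using ∫_0^1 c·x^n dx = c·1^(n+1)/(n+1):
  ∫_0^1 u(x)^2 dx = ∫_0^1 (x^8 + 4*x^7 + 6*x^6 + 4*x^5 - 5*x^4 - 12*x^3 - 6*x^2 + 9) dx. Term by term:
    ∫_0^1 x^8 dx = 1/9;  ∫_0^1 4*x^7 dx = 1/2;  ∫_0^1 6*x^6 dx = 6/7;
    ∫_0^1 4*x^5 dx = 2/3;  ∫_0^1 -5*x^4 dx = -1;  ∫_0^1 -12*x^3 dx = -3;
    ∫_0^1 -6*x^2 dx = -2;  ∫_0^1 9 dx = 9.
  Sum: 1/9 + 1/2 + 6/7 + 2/3 − 1 − 3 − 2 + 9 = 647/126.
  ∫_0^1 u'(x)^2 dx = ∫_0^1 (16*x^6 + 48*x^5 + 52*x^4 + 24*x^3 + 4*x^2) dx. Term by term:
    ∫_0^1 16*x^6 dx = 16/7;  ∫_0^1 48*x^5 dx = 8;  ∫_0^1 52*x^4 dx = 52/5;
    ∫_0^1 24*x^3 dx = 6;  ∫_0^1 4*x^2 dx = 4/3.
  Sum: 16/7 + 8 + 52/5 + 6 + 4/3 = 2942/105.
Adding: ||u||_{H^1}^2 = 647/126 + 2942/105 = 20887/630.


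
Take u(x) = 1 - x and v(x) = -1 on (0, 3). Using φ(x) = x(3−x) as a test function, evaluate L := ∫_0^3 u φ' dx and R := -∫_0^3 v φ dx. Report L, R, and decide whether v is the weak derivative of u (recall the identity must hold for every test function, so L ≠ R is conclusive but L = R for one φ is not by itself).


LHS = 9/2, RHS = 9/2. Yes, v = u' weakly.

u(x) = 1 - x, classical derivative u'(x) = -1.
φ(x) = x(3−x), so φ'(x) = 3 - 2*x.
Note φ(0) = φ(3) = 0, so the boundary term u·φ vanishes.
LHS = ∫_0^3 u(x) φ'(x) dx = ∫_0^3 (2*x^2 - 5*x + 3) dx. Term by term:
  ∫_0^3 2*x^2 dx = 18;  ∫_0^3 -5*x dx = -45/2;  ∫_0^3 3 dx = 9.
Sum: 18 − 45/2 + 9 = 9/2.
So LHS = 9/2.
∫_0^3 v(x) φ(x) dx = ∫_0^3 (x^2 - 3*x) dx. Term by term:
  ∫_0^3 x^2 dx = 9;  ∫_0^3 -3*x dx = -27/2.
Sum: 9 − 27/2 = -9/2.
So RHS = -∫_0^3 v(x) φ(x) dx = 9/2.
LHS = RHS, so the identity holds for this test φ.
Moreover u is smooth here and v(x) = u'(x) = -1 pointwise, so the identity holds for every test function. Hence v is the weak derivative of u.


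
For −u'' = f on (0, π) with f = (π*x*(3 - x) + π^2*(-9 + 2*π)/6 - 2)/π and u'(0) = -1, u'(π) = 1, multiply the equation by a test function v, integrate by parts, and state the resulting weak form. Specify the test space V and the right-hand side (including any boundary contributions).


V = H^1(0, π) (v unrestricted at boundary; u is determined up to an additive constant); weak form: ∫_0^π u'v' dx = ∫_0^π ((π*x*(3 - x) + π^2*(-9 + 2*π)/6 - 2)/π) v dx + v(π) + v(0) for all v ∈ V.

Multiply both sides by a test function v and integrate from 0 to π:
  ∫_0^π −u''(x) v(x) dx = ∫_0^π f(x) v(x) dx.
Integrate the LHS by parts once:
  ∫_0^π −u'' v dx = −[u'(x) v(x)]_0^π + ∫_0^π u'(x) v'(x) dx.
Thus ∫_0^π u'(x) v'(x) dx = ∫_0^π f(x) v(x) dx + [u'(x) v(x)]_0^π.
Choose V so that boundary terms are either known or forced to vanish.
u has inhomogeneous Neumann u'(0) = -1, u'(π) = 1. [u' v]_0^π = (1)·v(π) − (-1)·v(0) = v(π) + v(0). Take V = H^1(0, π); boundary term becomes part of RHS.
Weak formulation: find u (satisfying any essential BC) such that ∫_0^π u'(x) v'(x) dx = ∫_0^π f v dx + v(π) + v(0) for all v ∈ V (Neumann data are natural BCs: they enter the RHS as boundary terms).
Substituting f(x) = (π*x*(3 - x) + π^2*(-9 + 2*π)/6 - 2)/π, the right-hand side is ∫_0^π ((π*x*(3 - x) + π^2*(-9 + 2*π)/6 - 2)/π) v dx + v(π) + v(0).
Compatibility check (pure Neumann): taking v ≡ 1 ∈ V gives 0 = ∫_0^π f dx + (1) − (-1), i.e. ∫_0^π f dx must equal u'(0) − u'(π) = -2. Indeed ∫_0^π ((π*x*(3 - x) + π^2*(-9 + 2*π)/6 - 2)/π) dx = -2, so the data are compatible. The solution is then unique only up to an additive constant (fix it e.g. by requiring ∫_0^π u dx = 0).


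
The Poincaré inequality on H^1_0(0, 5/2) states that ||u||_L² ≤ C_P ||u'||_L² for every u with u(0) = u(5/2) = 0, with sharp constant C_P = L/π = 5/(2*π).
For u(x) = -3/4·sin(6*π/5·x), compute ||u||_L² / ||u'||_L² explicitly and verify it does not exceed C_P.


||u||_L² / ||u'||_L² = 5/(6*π) < C_P = 5/(2*π).

u(x) = -3/4·sin(6*π/5·x), so u'(x) = -9*π*cos(6*π*x/5)/10.
Writing u(x) = A·sin(kπx/L) with A = -3/4 and k = 3, use ∫_0^L sin²(kπx/L) dx = L/2 and ∫_0^L cos²(kπx/L) dx = L/2.
u² = 9/16·sin²(6*π/5·x) and (u')² = 81*π^2/100·cos²(6*π/5·x), and each of sin², cos² integrates to L/2 = 5/4 over (0, 5/2).
∫_0^5/2 u² dx = 45/64, so ||u||_L² = 3*sqrt(5)/8.
∫_0^5/2 (u')² dx = 81*π^2/80, so ||u'||_L² = 9*sqrt(5)*π/20.
Ratio ||u||_L² / ||u'||_L² = 5/(6*π).
Sharp Poincaré constant on H^1_0(0, 5/2) is C_P = L/π = 5/(2*π), achieved by sin(2*π/5·x).
This is the k = 3 harmonic; the ratio L/(kπ) is strictly less than C_P = L/π, consistent with the sharp inequality ||u||_L² ≤ C_P ||u'||_L².


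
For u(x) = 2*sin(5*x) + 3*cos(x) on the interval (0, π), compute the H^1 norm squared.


||u||_{H^1(0,π)}^2 = 61*π

u'(x) = -3*sin(x) + 10*cos(5*x).
Expand u² and (u')² and integrate term by term on (0, π), using: for integers n ≥ 1, ∫_0^π sin²(nx) dx = ∫_0^π cos²(nx) dx = π/2; for n ≠ n', ∫_0^π sin(nx)sin(n'x) dx = ∫_0^π cos(nx)cos(n'x) dx = 0; and by product-to-sum, ∫_0^π sin(nx)cos(n'x) dx = ½∫_0^π [sin((n+n')x) + sin((n−n')x)] dx, which is 0 when n+n' is even and 2n/(n²−n'²) when n+n' is odd (it need not vanish on (0, π)).
  u² squared terms: (2)²·∫sin(5x)² dx = 4·π/2 = 2*π;  (3)²·∫cos(x)² dx = 9·π/2 = 9*π/2.
  u² cross terms: 2·(2)·(3)·∫sin(5x)·cos(x) dx = 12·(0) = 0.
  So ∫_0^π u² dx = 2*π + 9*π/2 + 0 = 13*π/2.
  (u')² squared terms: (-3)²·∫sin(x)² dx = 9·π/2 = 9*π/2;  (10)²·∫cos(5x)² dx = 100·π/2 = 50*π.
  (u')² cross terms: 2·(-3)·(10)·∫sin(x)·cos(5x) dx = -60·(0) = 0.
  So ∫_0^π (u')² dx = 9*π/2 + 50*π + 0 = 109*π/2.
||u||_{H^1}^2 = (13*π/2) + (109*π/2) = 61*π.


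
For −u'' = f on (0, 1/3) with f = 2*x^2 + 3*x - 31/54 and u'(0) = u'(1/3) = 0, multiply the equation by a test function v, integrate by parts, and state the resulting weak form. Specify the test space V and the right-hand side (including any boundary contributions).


V = H^1(0, 1/3) (no boundary constraint on v; u is determined up to an additive constant); weak form: ∫_0^1/3 u'v' dx = ∫_0^1/3 (2*x^2 + 3*x - 31/54) v dx for all v ∈ V.

Multiply both sides by a test function v and integrate from 0 to 1/3:
  ∫_0^1/3 −u''(x) v(x) dx = ∫_0^1/3 f(x) v(x) dx.
Integrate the LHS by parts once:
  ∫_0^1/3 −u'' v dx = −[u'(x) v(x)]_0^1/3 + ∫_0^1/3 u'(x) v'(x) dx.
Thus ∫_0^1/3 u'(x) v'(x) dx = ∫_0^1/3 f(x) v(x) dx + [u'(x) v(x)]_0^1/3.
Choose V so that boundary terms are either known or forced to vanish.
u has homogeneous Neumann: u'(0) = u'(1/3) = 0. So [u' v]_0^1/3 = 0·v(1/3) − 0·v(0) = 0 for any v; take V = H^1(0, 1/3).
Weak formulation: find u (satisfying any essential BC) such that ∫_0^1/3 u'(x) v'(x) dx = ∫_0^1/3 f v dx for all v ∈ V (homogeneous Neumann, so boundary terms vanish).
Substituting f(x) = 2*x^2 + 3*x - 31/54, the right-hand side is ∫_0^1/3 (2*x^2 + 3*x - 31/54) v dx.
Compatibility check (pure Neumann): taking v ≡ 1 ∈ V gives 0 = ∫_0^1/3 f dx + (0) − (0), i.e. ∫_0^1/3 f dx must equal u'(0) − u'(1/3) = 0. Indeed ∫_0^1/3 (2*x^2 + 3*x - 31/54) dx = 0, so the data are compatible. The solution is then unique only up to an additive constant (fix it e.g. by requiring ∫_0^1/3 u dx = 0).


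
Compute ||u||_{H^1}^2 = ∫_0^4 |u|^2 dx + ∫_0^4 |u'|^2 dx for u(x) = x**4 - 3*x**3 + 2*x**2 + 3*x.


||u||_{H^1}^2 = 3838028/315

The H^1 norm (squared) on an interval (0, L) is
  ||u||_{H^1}^2 = ∫_0^L u(x)^2 dx + ∫_0^L u'(x)^2 dx.
Compute u'(x) = 4*x**3 - 9*x**2 + 4*x + 3.
Then u(x)^2 = x**8 - 6*x**7 + 13*x**6 - 6*x**5 - 14*x**4 + 12*x**3 + 9*x**2 and u'(x)^2 = 16*x**6 - 72*x**5 + 113*x**4 - 48*x**3 - 38*x**2 + 24*x + 9.
Integrate each monomial from 0 to 4 using ∫_0^4 c·x^n dx = c·4^(n+1)/(n+1):
  ∫_0^4 u(x)^2 dx = ∫_0^4 (x^8 - 6*x^7 + 13*x^6 - 6*x^5 - 14*x^4 + 12*x^3 + 9*x^2) dx. Term by term:
    ∫_0^4 x^8 dx = 262144/9;  ∫_0^4 -6*x^7 dx = -49152;  ∫_0^4 13*x^6 dx = 212992/7;
    ∫_0^4 -6*x^5 dx = -4096;  ∫_0^4 -14*x^4 dx = -14336/5;  ∫_0^4 12*x^3 dx = 768;
    ∫_0^4 9*x^2 dx = 192.
  Sum: 262144/9 − 49152 + 212992/7 − 4096 − 14336/5 + 768 + 192 = 1385792/315.
  ∫_0^4 u'(x)^2 dx = ∫_0^4 (16*x^6 - 72*x^5 + 113*x^4 - 48*x^3 - 38*x^2 + 24*x + 9) dx. Term by term:
    ∫_0^4 16*x^6 dx = 262144/7;  ∫_0^4 -72*x^5 dx = -49152;  ∫_0^4 113*x^4 dx = 115712/5;
    ∫_0^4 -48*x^3 dx = -3072;  ∫_0^4 -38*x^2 dx = -2432/3;  ∫_0^4 24*x dx = 192;
    ∫_0^4 9 dx = 36.
  Sum: 262144/7 − 49152 + 115712/5 − 3072 − 2432/3 + 192 + 36 = 817412/105.
Adding: ||u||_{H^1}^2 = 1385792/315 + 817412/105 = 3838028/315.


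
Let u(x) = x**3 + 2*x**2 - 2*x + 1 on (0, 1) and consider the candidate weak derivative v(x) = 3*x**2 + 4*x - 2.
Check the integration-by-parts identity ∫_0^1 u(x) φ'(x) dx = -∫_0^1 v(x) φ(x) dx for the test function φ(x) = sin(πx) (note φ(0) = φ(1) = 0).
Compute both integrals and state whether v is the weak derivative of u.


LHS = -3/π + 12/π^3, RHS = -3/π + 12/π^3. Yes, v = u' weakly.

u(x) = x**3 + 2*x**2 - 2*x + 1, classical derivative u'(x) = 3*x**2 + 4*x - 2.
φ(x) = sin(πx), so φ'(x) = π*cos(π*x).
Note φ(0) = φ(1) = 0, so the boundary term u·φ vanishes.
LHS = ∫_0^1 u(x) φ'(x) dx = ∫_0^1 (π*x^3*cos(π*x) + 2*π*x^2*cos(π*x) - 2*π*x*cos(π*x) + π*cos(π*x)) dx. Term by term:
  ∫_0^1 π*cos(π*x) dx = 0;  ∫_0^1 π*x^3*cos(π*x) dx = -3/π + 12/π^3;  ∫_0^1 -2*π*x*cos(π*x) dx = 4/π;
  ∫_0^1 2*π*x^2*cos(π*x) dx = -4/π.
Sum: 0 + -3/π + 12/π^3 + 4/π − 4/π = -3/π + 12/π^3.
So LHS = -3/π + 12/π^3.
∫_0^1 v(x) φ(x) dx = ∫_0^1 (3*x^2*sin(π*x) + 4*x*sin(π*x) - 2*sin(π*x)) dx. Term by term:
  ∫_0^1 -2*sin(π*x) dx = -4/π;  ∫_0^1 3*x^2*sin(π*x) dx = -12/π^3 + 3/π;  ∫_0^1 4*x*sin(π*x) dx = 4/π.
Sum: -4/π + -12/π^3 + 3/π + 4/π = -12/π^3 + 3/π.
So RHS = -∫_0^1 v(x) φ(x) dx = -3/π + 12/π^3.
LHS = RHS, so the identity holds for this test φ.
Moreover u is smooth here and v(x) = u'(x) = 3*x**2 + 4*x - 2 pointwise, so the identity holds for every test function. Hence v is the weak derivative of u.


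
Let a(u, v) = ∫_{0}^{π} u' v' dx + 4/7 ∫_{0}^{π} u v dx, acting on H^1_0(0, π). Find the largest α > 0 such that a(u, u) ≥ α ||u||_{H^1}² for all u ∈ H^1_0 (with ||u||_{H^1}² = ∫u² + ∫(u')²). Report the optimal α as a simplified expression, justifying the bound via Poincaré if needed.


α = 11/14

Coercivity of a(·,·) on H^1_0(0, π) means a(u, u) ≥ α ||u||_{H^1}² for every u ∈ H^1_0.
The interval has length L = π, and Poincaré/coercivity depend only on L. Here a(u, u) = ∫(u')² + (4/7)·∫u².
Here 0 < c = 4/7 < 1. The condition a(u,u) ≥ α||u||_{H^1}² reads (1−α)∫(u')² ≥ (α−c)∫u². Any admissible α is ≤ 1 (rapidly oscillating u have ∫u²/∫(u')² → 0), and α = 1 would force 0 ≥ (1−c)∫u², impossible since c < 1; so 1−α > 0. By the sharp Poincaré inequality on H^1_0 of an interval of length L, ∫(u')² ≥ (π/L)²∫u² with equality for the first sine mode sin(π(x−x₀)/L) (x₀ the left endpoint), so the inequality holds for all u iff (1−α)(π/L)² ≥ α − c, i.e. α ≤ ((π/L)² + c)/((π/L)² + 1) = (1 + c(L/π)²)/(1 + (L/π)²). With (π/L)² = 1 and c = 4/7, the largest admissible constant is α = ((π/L)² + c)/((π/L)² + 1).
Simplifying, α = 11/14.


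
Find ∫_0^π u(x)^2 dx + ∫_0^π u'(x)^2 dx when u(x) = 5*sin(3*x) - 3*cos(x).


||u||_{H^1(0,π)}^2 = 134*π

u'(x) = 3*sin(x) + 15*cos(3*x).
Expand u² and (u')² and integrate term by term on (0, π), using: for integers n ≥ 1, ∫_0^π sin²(nx) dx = ∫_0^π cos²(nx) dx = π/2; for n ≠ n', ∫_0^π sin(nx)sin(n'x) dx = ∫_0^π cos(nx)cos(n'x) dx = 0; and by product-to-sum, ∫_0^π sin(nx)cos(n'x) dx = ½∫_0^π [sin((n+n')x) + sin((n−n')x)] dx, which is 0 when n+n' is even and 2n/(n²−n'²) when n+n' is odd (it need not vanish on (0, π)).
  u² squared terms: (-3)²·∫cos(x)² dx = 9·π/2 = 9*π/2;  (5)²·∫sin(3x)² dx = 25·π/2 = 25*π/2.
  u² cross terms: 2·(-3)·(5)·∫cos(x)·sin(3x) dx = -30·(0) = 0.
  So ∫_0^π u² dx = 9*π/2 + 25*π/2 + 0 = 17*π.
  (u')² squared terms: (3)²·∫sin(x)² dx = 9·π/2 = 9*π/2;  (15)²·∫cos(3x)² dx = 225·π/2 = 225*π/2.
  (u')² cross terms: 2·(3)·(15)·∫sin(x)·cos(3x) dx = 90·(0) = 0.
  So ∫_0^π (u')² dx = 9*π/2 + 225*π/2 + 0 = 117*π.
||u||_{H^1}^2 = (17*π) + (117*π) = 134*π.


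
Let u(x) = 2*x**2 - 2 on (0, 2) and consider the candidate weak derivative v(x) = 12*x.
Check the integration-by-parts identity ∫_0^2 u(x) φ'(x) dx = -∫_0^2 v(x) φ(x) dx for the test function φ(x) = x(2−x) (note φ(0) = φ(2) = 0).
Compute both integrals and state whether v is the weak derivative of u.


LHS = -16/3, RHS = -16. No, v is not the weak derivative of u.

u(x) = 2*x**2 - 2, classical derivative u'(x) = 4*x.
φ(x) = x(2−x), so φ'(x) = 2 - 2*x.
Note φ(0) = φ(2) = 0, so the boundary term u·φ vanishes.
LHS = ∫_0^2 u(x) φ'(x) dx = ∫_0^2 (-4*x^3 + 4*x^2 + 4*x - 4) dx. Term by term:
  ∫_0^2 -4*x^3 dx = -16;  ∫_0^2 4*x^2 dx = 32/3;  ∫_0^2 4*x dx = 8;
  ∫_0^2 -4 dx = -8.
Sum: -16 + 32/3 + 8 − 8 = -16/3.
So LHS = -16/3.
∫_0^2 v(x) φ(x) dx = ∫_0^2 (-12*x^3 + 24*x^2) dx. Term by term:
  ∫_0^2 -12*x^3 dx = -48;  ∫_0^2 24*x^2 dx = 64.
Sum: -48 + 64 = 16.
So RHS = -∫_0^2 v(x) φ(x) dx = -16.
LHS − RHS = 32/3 ≠ 0, so the identity fails.
(For a valid weak derivative the identity must hold for EVERY test function, in particular this one. The failure shows v is NOT the weak derivative of u.)
Correct weak derivative would be u'(x) = 4*x.


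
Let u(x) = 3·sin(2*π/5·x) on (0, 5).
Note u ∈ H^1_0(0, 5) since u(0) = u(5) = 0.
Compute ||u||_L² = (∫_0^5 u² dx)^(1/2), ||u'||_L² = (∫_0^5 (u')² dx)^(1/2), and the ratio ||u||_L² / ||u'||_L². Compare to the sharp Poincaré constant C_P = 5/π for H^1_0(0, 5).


||u||_L² / ||u'||_L² = 5/(2*π) < C_P = 5/π.

u(x) = 3·sin(2*π/5·x), so u'(x) = 6*π*cos(2*π*x/5)/5.
Writing u(x) = A·sin(kπx/L) with A = 3 and k = 2, use ∫_0^L sin²(kπx/L) dx = L/2 and ∫_0^L cos²(kπx/L) dx = L/2.
u² = 9·sin²(2*π/5·x) and (u')² = 36*π^2/25·cos²(2*π/5·x), and each of sin², cos² integrates to L/2 = 5/2 over (0, 5).
∫_0^5 u² dx = 45/2, so ||u||_L² = 3*sqrt(10)/2.
∫_0^5 (u')² dx = 18*π^2/5, so ||u'||_L² = 3*sqrt(10)*π/5.
Ratio ||u||_L² / ||u'||_L² = 5/(2*π).
Sharp Poincaré constant on H^1_0(0, 5) is C_P = L/π = 5/π, achieved by sin(π/5·x).
This is the k = 2 harmonic; the ratio L/(kπ) is strictly less than C_P = L/π, consistent with the sharp inequality ||u||_L² ≤ C_P ||u'||_L².


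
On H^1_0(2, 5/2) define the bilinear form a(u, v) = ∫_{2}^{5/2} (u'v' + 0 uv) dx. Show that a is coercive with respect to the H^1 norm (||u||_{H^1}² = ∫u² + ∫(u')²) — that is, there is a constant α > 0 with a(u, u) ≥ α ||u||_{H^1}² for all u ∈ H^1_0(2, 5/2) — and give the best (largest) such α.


α = 4*π^2/(1 + 4*π^2)

Coercivity of a(·,·) on H^1_0(2, 5/2) means a(u, u) ≥ α ||u||_{H^1}² for every u ∈ H^1_0.
The interval has length L = 1/2, and Poincaré/coercivity depend only on L. Here a(u, u) = ∫(u')² + (0)·∫u².
Here c = 0, so a(u,u) = ∫(u')² alone. The condition a(u,u) ≥ α||u||_{H^1}² reads (1−α)∫(u')² ≥ (α−c)∫u². Any admissible α is ≤ 1 (rapidly oscillating u have ∫u²/∫(u')² → 0), and α = 1 would force 0 ≥ (1−c)∫u², impossible since c < 1; so 1−α > 0. By the sharp Poincaré inequality on H^1_0 of an interval of length L, ∫(u')² ≥ (π/L)²∫u² with equality for the first sine mode sin(π(x−x₀)/L) (x₀ the left endpoint), so the inequality holds for all u iff (1−α)(π/L)² ≥ α − c, i.e. α ≤ ((π/L)² + c)/((π/L)² + 1) = (1 + c(L/π)²)/(1 + (L/π)²). (Direct route, valid since c ≤ 0: Poincaré gives c∫u² ≥ c(L/π)²∫(u')², so a(u,u) ≥ (1 + c(L/π)²)∫(u')², while ||u||_{H^1}² ≤ (1 + (L/π)²)∫(u')²; dividing yields the same α.) With (π/L)² = 4*π^2 and c = 0, the largest admissible constant is α = ((π/L)² + c)/((π/L)² + 1).
Simplifying, α = 4*π^2/(1 + 4*π^2).


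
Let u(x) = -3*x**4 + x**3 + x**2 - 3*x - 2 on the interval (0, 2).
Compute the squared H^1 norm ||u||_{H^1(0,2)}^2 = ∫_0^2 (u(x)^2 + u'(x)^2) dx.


||u||_{H^1}^2 = 252026/105

The H^1 norm (squared) on an interval (0, L) is
  ||u||_{H^1}^2 = ∫_0^L u(x)^2 dx + ∫_0^L u'(x)^2 dx.
Compute u'(x) = -12*x**3 + 3*x**2 + 2*x - 3.
Then u(x)^2 = 9*x**8 - 6*x**7 - 5*x**6 + 20*x**5 + 7*x**4 - 10*x**3 + 5*x**2 + 12*x + 4 and u'(x)^2 = 144*x**6 - 72*x**5 - 39*x**4 + 84*x**3 - 14*x**2 - 12*x + 9.
Integrate each monomial from 0 to 2 using ∫_0^2 c·x^n dx = c·2^(n+1)/(n+1):
  ∫_0^2 u(x)^2 dx = ∫_0^2 (9*x^8 - 6*x^7 - 5*x^6 + 20*x^5 + 7*x^4 - 10*x^3 + 5*x^2 + 12*x + 4) dx. Term by term:
    ∫_0^2 9*x^8 dx = 512;  ∫_0^2 -6*x^7 dx = -192;  ∫_0^2 -5*x^6 dx = -640/7;
    ∫_0^2 20*x^5 dx = 640/3;  ∫_0^2 7*x^4 dx = 224/5;  ∫_0^2 -10*x^3 dx = -40;
    ∫_0^2 5*x^2 dx = 40/3;  ∫_0^2 12*x dx = 24;  ∫_0^2 4 dx = 8.
  Sum: 512 − 192 − 640/7 + 640/3 + 224/5 − 40 + 40/3 + 24 + 8 = 51664/105.
  ∫_0^2 u'(x)^2 dx = ∫_0^2 (144*x^6 - 72*x^5 - 39*x^4 + 84*x^3 - 14*x^2 - 12*x + 9) dx. Term by term:
    ∫_0^2 144*x^6 dx = 18432/7;  ∫_0^2 -72*x^5 dx = -768;  ∫_0^2 -39*x^4 dx = -1248/5;
    ∫_0^2 84*x^3 dx = 336;  ∫_0^2 -14*x^2 dx = -112/3;  ∫_0^2 -12*x dx = -24;
    ∫_0^2 9 dx = 18.
  Sum: 18432/7 − 768 − 1248/5 + 336 − 112/3 − 24 + 18 = 200362/105.
Adding: ||u||_{H^1}^2 = 51664/105 + 200362/105 = 252026/105.


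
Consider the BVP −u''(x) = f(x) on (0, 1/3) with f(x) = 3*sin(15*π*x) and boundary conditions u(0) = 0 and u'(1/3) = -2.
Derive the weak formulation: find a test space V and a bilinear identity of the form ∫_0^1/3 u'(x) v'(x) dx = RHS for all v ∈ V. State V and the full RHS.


V = {v ∈ H^1(0, 1/3) : v(0) = 0} (test functions vanish at x = 0 where u is specified); weak form: ∫_0^1/3 u'v' dx = ∫_0^1/3 (3*sin(15*π*x)) v dx − 2·v(1/3) for all v ∈ V.

Multiply both sides by a test function v and integrate from 0 to 1/3:
  ∫_0^1/3 −u''(x) v(x) dx = ∫_0^1/3 f(x) v(x) dx.
Integrate the LHS by parts once:
  ∫_0^1/3 −u'' v dx = −[u'(x) v(x)]_0^1/3 + ∫_0^1/3 u'(x) v'(x) dx.
Thus ∫_0^1/3 u'(x) v'(x) dx = ∫_0^1/3 f(x) v(x) dx + [u'(x) v(x)]_0^1/3.
Choose V so that boundary terms are either known or forced to vanish.
Mixed BC: u(0) = 0 (Dirichlet) and u'(1/3) = -2 (Neumann). Define V = {v ∈ H^1(0, 1/3) : v(0) = 0}. Then [u' v]_0^1/3 = u'(1/3)·v(1/3) − u'(0)·0 = − 2·v(1/3).
Weak formulation: find u (satisfying any essential BC) such that ∫_0^1/3 u'(x) v'(x) dx = ∫_0^1/3 f v dx − 2·v(1/3) for all v ∈ V (Dirichlet at 0 absorbed into V; Neumann datum at x = 1/3 contributes the boundary term).
Substituting f(x) = 3*sin(15*π*x), the right-hand side is ∫_0^1/3 (3*sin(15*π*x)) v dx − 2·v(1/3).


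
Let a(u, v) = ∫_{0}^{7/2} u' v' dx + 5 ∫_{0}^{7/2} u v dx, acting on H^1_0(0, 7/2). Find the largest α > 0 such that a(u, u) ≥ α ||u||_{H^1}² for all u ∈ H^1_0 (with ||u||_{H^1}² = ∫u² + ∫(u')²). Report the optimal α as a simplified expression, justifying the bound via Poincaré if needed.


α = 1

Coercivity of a(·,·) on H^1_0(0, 7/2) means a(u, u) ≥ α ||u||_{H^1}² for every u ∈ H^1_0.
The interval has length L = 7/2, and Poincaré/coercivity depend only on L. Here a(u, u) = ∫(u')² + (5)·∫u².
Here c = 5 ≥ 1, so a(u,u) = ∫(u')² + c∫u² ≥ ∫(u')² + ∫u² = ||u||_{H^1}², i.e. α = 1 works. No larger α is possible: a(u,u) ≥ α||u||_{H^1}² means (1−α)∫(u')² ≥ (α−c)∫u², and for the modes u_n = sin(nπ(x−x₀)/L) (x₀ the left endpoint) one has ∫u_n²/∫(u_n')² = (L/(nπ))² → 0, so a(u_n,u_n)/||u_n||_{H^1}² → 1. Hence the optimal constant is α = 1.
Therefore α = 1.


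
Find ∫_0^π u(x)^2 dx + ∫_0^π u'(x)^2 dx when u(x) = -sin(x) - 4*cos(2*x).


||u||_{H^1(0,π)}^2 = -80/3 + 41*π

u'(x) = 8*sin(2*x) - cos(x).
Expand u² and (u')² and integrate term by term on (0, π), using: for integers n ≥ 1, ∫_0^π sin²(nx) dx = ∫_0^π cos²(nx) dx = π/2; for n ≠ n', ∫_0^π sin(nx)sin(n'x) dx = ∫_0^π cos(nx)cos(n'x) dx = 0; and by product-to-sum, ∫_0^π sin(nx)cos(n'x) dx = ½∫_0^π [sin((n+n')x) + sin((n−n')x)] dx, which is 0 when n+n' is even and 2n/(n²−n'²) when n+n' is odd (it need not vanish on (0, π)).
  u² squared terms: (-1)²·∫sin(x)² dx = 1·π/2 = π/2;  (-4)²·∫cos(2x)² dx = 16·π/2 = 8*π.
  u² cross terms: 2·(-1)·(-4)·∫sin(x)·cos(2x) dx = 8·(-2/3) = -16/3.
  So ∫_0^π u² dx = π/2 + 8*π − 16/3 = -16/3 + 17*π/2.
  (u')² squared terms: (-1)²·∫cos(x)² dx = 1·π/2 = π/2;  (8)²·∫sin(2x)² dx = 64·π/2 = 32*π.
  (u')² cross terms: 2·(-1)·(8)·∫cos(x)·sin(2x) dx = -16·(4/3) = -64/3.
  So ∫_0^π (u')² dx = π/2 + 32*π − 64/3 = -64/3 + 65*π/2.
||u||_{H^1}^2 = (-16/3 + 17*π/2) + (-64/3 + 65*π/2) = -80/3 + 41*π.


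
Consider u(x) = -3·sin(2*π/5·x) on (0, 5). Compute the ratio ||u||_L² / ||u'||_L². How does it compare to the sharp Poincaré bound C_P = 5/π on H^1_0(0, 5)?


||u||_L² / ||u'||_L² = 5/(2*π) < C_P = 5/π.

u(x) = -3·sin(2*π/5·x), so u'(x) = -6*π*cos(2*π*x/5)/5.
Writing u(x) = A·sin(kπx/L) with A = -3 and k = 2, use ∫_0^L sin²(kπx/L) dx = L/2 and ∫_0^L cos²(kπx/L) dx = L/2.
u² = 9·sin²(2*π/5·x) and (u')² = 36*π^2/25·cos²(2*π/5·x), and each of sin², cos² integrates to L/2 = 5/2 over (0, 5).
∫_0^5 u² dx = 45/2, so ||u||_L² = 3*sqrt(10)/2.
∫_0^5 (u')² dx = 18*π^2/5, so ||u'||_L² = 3*sqrt(10)*π/5.
Ratio ||u||_L² / ||u'||_L² = 5/(2*π).
Sharp Poincaré constant on H^1_0(0, 5) is C_P = L/π = 5/π, achieved by sin(π/5·x).
This is the k = 2 harmonic; the ratio L/(kπ) is strictly less than C_P = L/π, consistent with the sharp inequality ||u||_L² ≤ C_P ||u'||_L².


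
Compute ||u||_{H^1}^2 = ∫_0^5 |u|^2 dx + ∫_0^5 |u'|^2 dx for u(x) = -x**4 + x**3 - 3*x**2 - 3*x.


||u||_{H^1}^2 = 89110115/252

The H^1 norm (squared) on an interval (0, L) is
  ||u||_{H^1}^2 = ∫_0^L u(x)^2 dx + ∫_0^L u'(x)^2 dx.
Compute u'(x) = -4*x**3 + 3*x**2 - 6*x - 3.
Then u(x)^2 = x**8 - 2*x**7 + 7*x**6 + 3*x**4 + 18*x**3 + 9*x**2 and u'(x)^2 = 16*x**6 - 24*x**5 + 57*x**4 - 12*x**3 + 18*x**2 + 36*x + 9.
Integrate each monomial from 0 to 5 using ∫_0^5 c·x^n dx = c·5^(n+1)/(n+1):
  ∫_0^5 u(x)^2 dx = ∫_0^5 (x^8 - 2*x^7 + 7*x^6 + 3*x^4 + 18*x^3 + 9*x^2) dx. Term by term:
    ∫_0^5 x^8 dx = 1953125/9;  ∫_0^5 -2*x^7 dx = -390625/4;  ∫_0^5 7*x^6 dx = 78125;
    ∫_0^5 3*x^4 dx = 1875;  ∫_0^5 18*x^3 dx = 5625/2;  ∫_0^5 9*x^2 dx = 375.
  Sum: 1953125/9 − 390625/4 + 78125 + 1875 + 5625/2 + 375 = 7291625/36.
  ∫_0^5 u'(x)^2 dx = ∫_0^5 (16*x^6 - 24*x^5 + 57*x^4 - 12*x^3 + 18*x^2 + 36*x + 9) dx. Term by term:
    ∫_0^5 16*x^6 dx = 1250000/7;  ∫_0^5 -24*x^5 dx = -62500;  ∫_0^5 57*x^4 dx = 35625;
    ∫_0^5 -12*x^3 dx = -1875;  ∫_0^5 18*x^2 dx = 750;  ∫_0^5 36*x dx = 450;
    ∫_0^5 9 dx = 45.
  Sum: 1250000/7 − 62500 + 35625 − 1875 + 750 + 450 + 45 = 1057465/7.
Adding: ||u||_{H^1}^2 = 7291625/36 + 1057465/7 = 89110115/252.


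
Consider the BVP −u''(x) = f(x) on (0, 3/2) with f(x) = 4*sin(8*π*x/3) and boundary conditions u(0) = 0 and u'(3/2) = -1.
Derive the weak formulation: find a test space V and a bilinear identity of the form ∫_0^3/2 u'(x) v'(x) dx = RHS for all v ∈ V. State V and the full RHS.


V = {v ∈ H^1(0, 3/2) : v(0) = 0} (test functions vanish at x = 0 where u is specified); weak form: ∫_0^3/2 u'v' dx = ∫_0^3/2 (4*sin(8*π*x/3)) v dx − v(3/2) for all v ∈ V.

Multiply both sides by a test function v and integrate from 0 to 3/2:
  ∫_0^3/2 −u''(x) v(x) dx = ∫_0^3/2 f(x) v(x) dx.
Integrate the LHS by parts once:
  ∫_0^3/2 −u'' v dx = −[u'(x) v(x)]_0^3/2 + ∫_0^3/2 u'(x) v'(x) dx.
Thus ∫_0^3/2 u'(x) v'(x) dx = ∫_0^3/2 f(x) v(x) dx + [u'(x) v(x)]_0^3/2.
Choose V so that boundary terms are either known or forced to vanish.
Mixed BC: u(0) = 0 (Dirichlet) and u'(3/2) = -1 (Neumann). Define V = {v ∈ H^1(0, 3/2) : v(0) = 0}. Then [u' v]_0^3/2 = u'(3/2)·v(3/2) − u'(0)·0 = − v(3/2).
Weak formulation: find u (satisfying any essential BC) such that ∫_0^3/2 u'(x) v'(x) dx = ∫_0^3/2 f v dx − v(3/2) for all v ∈ V (Dirichlet at 0 absorbed into V; Neumann datum at x = 3/2 contributes the boundary term).
Substituting f(x) = 4*sin(8*π*x/3), the right-hand side is ∫_0^3/2 (4*sin(8*π*x/3)) v dx − v(3/2).


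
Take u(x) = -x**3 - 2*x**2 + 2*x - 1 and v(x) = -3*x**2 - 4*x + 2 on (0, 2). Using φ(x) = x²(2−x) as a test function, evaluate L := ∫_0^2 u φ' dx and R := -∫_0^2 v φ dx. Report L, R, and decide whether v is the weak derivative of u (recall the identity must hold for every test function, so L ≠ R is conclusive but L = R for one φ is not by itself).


LHS = 152/15, RHS = 152/15. Yes, v = u' weakly.

u(x) = -x**3 - 2*x**2 + 2*x - 1, classical derivative u'(x) = -3*x**2 - 4*x + 2.
φ(x) = x²(2−x), so φ'(x) = x*(4 - 3*x).
Note φ(0) = φ(2) = 0, so the boundary term u·φ vanishes.
LHS = ∫_0^2 u(x) φ'(x) dx = ∫_0^2 (3*x^5 + 2*x^4 - 14*x^3 + 11*x^2 - 4*x) dx. Term by term:
  ∫_0^2 3*x^5 dx = 32;  ∫_0^2 2*x^4 dx = 64/5;  ∫_0^2 -14*x^3 dx = -56;
  ∫_0^2 11*x^2 dx = 88/3;  ∫_0^2 -4*x dx = -8.
Sum: 32 + 64/5 − 56 + 88/3 − 8 = 152/15.
So LHS = 152/15.
∫_0^2 v(x) φ(x) dx = ∫_0^2 (3*x^5 - 2*x^4 - 10*x^3 + 4*x^2) dx. Term by term:
  ∫_0^2 3*x^5 dx = 32;  ∫_0^2 -2*x^4 dx = -64/5;  ∫_0^2 -10*x^3 dx = -40;
  ∫_0^2 4*x^2 dx = 32/3.
Sum: 32 − 64/5 − 40 + 32/3 = -152/15.
So RHS = -∫_0^2 v(x) φ(x) dx = 152/15.
LHS = RHS, so the identity holds for this test φ.
Moreover u is smooth here and v(x) = u'(x) = -3*x**2 - 4*x + 2 pointwise, so the identity holds for every test function. Hence v is the weak derivative of u.


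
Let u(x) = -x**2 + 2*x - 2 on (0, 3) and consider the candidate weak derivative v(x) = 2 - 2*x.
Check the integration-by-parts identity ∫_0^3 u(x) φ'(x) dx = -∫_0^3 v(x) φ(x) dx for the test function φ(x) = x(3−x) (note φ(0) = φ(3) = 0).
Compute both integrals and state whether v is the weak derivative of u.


LHS = 9/2, RHS = 9/2. Yes, v = u' weakly.

u(x) = -x**2 + 2*x - 2, classical derivative u'(x) = 2 - 2*x.
φ(x) = x(3−x), so φ'(x) = 3 - 2*x.
Note φ(0) = φ(3) = 0, so the boundary term u·φ vanishes.
LHS = ∫_0^3 u(x) φ'(x) dx = ∫_0^3 (2*x^3 - 7*x^2 + 10*x - 6) dx. Term by term:
  ∫_0^3 2*x^3 dx = 81/2;  ∫_0^3 -7*x^2 dx = -63;  ∫_0^3 10*x dx = 45;
  ∫_0^3 -6 dx = -18.
Sum: 81/2 − 63 + 45 − 18 = 9/2.
So LHS = 9/2.
∫_0^3 v(x) φ(x) dx = ∫_0^3 (2*x^3 - 8*x^2 + 6*x) dx. Term by term:
  ∫_0^3 2*x^3 dx = 81/2;  ∫_0^3 -8*x^2 dx = -72;  ∫_0^3 6*x dx = 27.
Sum: 81/2 − 72 + 27 = -9/2.
So RHS = -∫_0^3 v(x) φ(x) dx = 9/2.
LHS = RHS, so the identity holds for this test φ.
Moreover u is smooth here and v(x) = u'(x) = 2 - 2*x pointwise, so the identity holds for every test function. Hence v is the weak derivative of u.


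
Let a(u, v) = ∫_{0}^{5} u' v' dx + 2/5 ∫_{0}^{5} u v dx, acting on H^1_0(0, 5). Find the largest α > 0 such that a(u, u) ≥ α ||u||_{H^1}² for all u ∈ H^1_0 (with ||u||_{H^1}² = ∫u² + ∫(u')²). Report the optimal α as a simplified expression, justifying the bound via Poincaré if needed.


α = (π^2 + 10)/(π^2 + 25)

Coercivity of a(·,·) on H^1_0(0, 5) means a(u, u) ≥ α ||u||_{H^1}² for every u ∈ H^1_0.
The interval has length L = 5, and Poincaré/coercivity depend only on L. Here a(u, u) = ∫(u')² + (2/5)·∫u².
Here 0 < c = 2/5 < 1. The condition a(u,u) ≥ α||u||_{H^1}² reads (1−α)∫(u')² ≥ (α−c)∫u². Any admissible α is ≤ 1 (rapidly oscillating u have ∫u²/∫(u')² → 0), and α = 1 would force 0 ≥ (1−c)∫u², impossible since c < 1; so 1−α > 0. By the sharp Poincaré inequality on H^1_0 of an interval of length L, ∫(u')² ≥ (π/L)²∫u² with equality for the first sine mode sin(π(x−x₀)/L) (x₀ the left endpoint), so the inequality holds for all u iff (1−α)(π/L)² ≥ α − c, i.e. α ≤ ((π/L)² + c)/((π/L)² + 1) = (1 + c(L/π)²)/(1 + (L/π)²). With (π/L)² = π^2/25 and c = 2/5, the largest admissible constant is α = ((π/L)² + c)/((π/L)² + 1).
Simplifying, α = (π^2 + 10)/(π^2 + 25).


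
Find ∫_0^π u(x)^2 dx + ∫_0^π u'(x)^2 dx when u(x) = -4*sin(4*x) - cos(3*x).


||u||_{H^1(0,π)}^2 = 640/7 + 141*π

u'(x) = 3*sin(3*x) - 16*cos(4*x).
Expand u² and (u')² and integrate term by term on (0, π), using: for integers n ≥ 1, ∫_0^π sin²(nx) dx = ∫_0^π cos²(nx) dx = π/2; for n ≠ n', ∫_0^π sin(nx)sin(n'x) dx = ∫_0^π cos(nx)cos(n'x) dx = 0; and by product-to-sum, ∫_0^π sin(nx)cos(n'x) dx = ½∫_0^π [sin((n+n')x) + sin((n−n')x)] dx, which is 0 when n+n' is even and 2n/(n²−n'²) when n+n' is odd (it need not vanish on (0, π)).
  u² squared terms: (-1)²·∫cos(3x)² dx = 1·π/2 = π/2;  (-4)²·∫sin(4x)² dx = 16·π/2 = 8*π.
  u² cross terms: 2·(-1)·(-4)·∫cos(3x)·sin(4x) dx = 8·(8/7) = 64/7.
  So ∫_0^π u² dx = π/2 + 8*π + 64/7 = 64/7 + 17*π/2.
  (u')² squared terms: (-16)²·∫cos(4x)² dx = 256·π/2 = 128*π;  (3)²·∫sin(3x)² dx = 9·π/2 = 9*π/2.
  (u')² cross terms: 2·(-16)·(3)·∫cos(4x)·sin(3x) dx = -96·(-6/7) = 576/7.
  So ∫_0^π (u')² dx = 128*π + 9*π/2 + 576/7 = 576/7 + 265*π/2.
||u||_{H^1}^2 = (64/7 + 17*π/2) + (576/7 + 265*π/2) = 640/7 + 141*π.


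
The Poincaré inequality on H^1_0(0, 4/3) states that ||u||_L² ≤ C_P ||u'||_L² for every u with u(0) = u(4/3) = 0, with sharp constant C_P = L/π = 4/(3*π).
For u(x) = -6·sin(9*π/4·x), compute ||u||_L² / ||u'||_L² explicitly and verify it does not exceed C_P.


||u||_L² / ||u'||_L² = 4/(9*π) < C_P = 4/(3*π).

u(x) = -6·sin(9*π/4·x), so u'(x) = -27*π*cos(9*π*x/4)/2.
Writing u(x) = A·sin(kπx/L) with A = -6 and k = 3, use ∫_0^L sin²(kπx/L) dx = L/2 and ∫_0^L cos²(kπx/L) dx = L/2.
u² = 36·sin²(9*π/4·x) and (u')² = 729*π^2/4·cos²(9*π/4·x), and each of sin², cos² integrates to L/2 = 2/3 over (0, 4/3).
∫_0^4/3 u² dx = 24, so ||u||_L² = 2*sqrt(6).
∫_0^4/3 (u')² dx = 243*π^2/2, so ||u'||_L² = 9*sqrt(6)*π/2.
Ratio ||u||_L² / ||u'||_L² = 4/(9*π).
Sharp Poincaré constant on H^1_0(0, 4/3) is C_P = L/π = 4/(3*π), achieved by sin(3*π/4·x).
This is the k = 3 harmonic; the ratio L/(kπ) is strictly less than C_P = L/π, consistent with the sharp inequality ||u||_L² ≤ C_P ||u'||_L².


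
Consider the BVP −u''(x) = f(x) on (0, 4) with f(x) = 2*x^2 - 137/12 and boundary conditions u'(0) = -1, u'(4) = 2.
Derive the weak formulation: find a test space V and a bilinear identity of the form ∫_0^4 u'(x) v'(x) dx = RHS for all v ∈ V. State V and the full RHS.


V = H^1(0, 4) (v unrestricted at boundary; u is determined up to an additive constant); weak form: ∫_0^4 u'v' dx = ∫_0^4 (2*x^2 - 137/12) v dx + 2·v(4) + v(0) for all v ∈ V.

Multiply both sides by a test function v and integrate from 0 to 4:
  ∫_0^4 −u''(x) v(x) dx = ∫_0^4 f(x) v(x) dx.
Integrate the LHS by parts once:
  ∫_0^4 −u'' v dx = −[u'(x) v(x)]_0^4 + ∫_0^4 u'(x) v'(x) dx.
Thus ∫_0^4 u'(x) v'(x) dx = ∫_0^4 f(x) v(x) dx + [u'(x) v(x)]_0^4.
Choose V so that boundary terms are either known or forced to vanish.
u has inhomogeneous Neumann u'(0) = -1, u'(4) = 2. [u' v]_0^4 = (2)·v(4) − (-1)·v(0) = 2·v(4) + v(0). Take V = H^1(0, 4); boundary term becomes part of RHS.
Weak formulation: find u (satisfying any essential BC) such that ∫_0^4 u'(x) v'(x) dx = ∫_0^4 f v dx + 2·v(4) + v(0) for all v ∈ V (Neumann data are natural BCs: they enter the RHS as boundary terms).
Substituting f(x) = 2*x^2 - 137/12, the right-hand side is ∫_0^4 (2*x^2 - 137/12) v dx + 2·v(4) + v(0).
Compatibility check (pure Neumann): taking v ≡ 1 ∈ V gives 0 = ∫_0^4 f dx + (2) − (-1), i.e. ∫_0^4 f dx must equal u'(0) − u'(4) = -3. Indeed ∫_0^4 (2*x^2 - 137/12) dx = -3, so the data are compatible. The solution is then unique only up to an additive constant (fix it e.g. by requiring ∫_0^4 u dx = 0).
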